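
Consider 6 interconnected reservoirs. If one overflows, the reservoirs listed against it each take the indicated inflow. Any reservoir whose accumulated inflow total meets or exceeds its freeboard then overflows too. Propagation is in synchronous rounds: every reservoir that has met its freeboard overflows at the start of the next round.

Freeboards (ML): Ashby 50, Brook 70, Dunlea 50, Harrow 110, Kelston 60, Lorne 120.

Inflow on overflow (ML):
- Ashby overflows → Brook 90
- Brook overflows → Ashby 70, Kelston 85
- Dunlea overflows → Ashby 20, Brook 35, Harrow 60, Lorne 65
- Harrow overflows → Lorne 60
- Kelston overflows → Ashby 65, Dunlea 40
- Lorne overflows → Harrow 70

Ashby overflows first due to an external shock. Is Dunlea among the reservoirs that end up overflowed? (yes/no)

no

Round 1 — Ashby overflows (initial).
  Brook: +90 → 90 ≥ 70
Round 2 — Brook overflows.
  Kelston: +85 → 85 ≥ 60
Round 3 — Kelston overflows.
  Dunlea: +40 → 40 < 50
No further overflows.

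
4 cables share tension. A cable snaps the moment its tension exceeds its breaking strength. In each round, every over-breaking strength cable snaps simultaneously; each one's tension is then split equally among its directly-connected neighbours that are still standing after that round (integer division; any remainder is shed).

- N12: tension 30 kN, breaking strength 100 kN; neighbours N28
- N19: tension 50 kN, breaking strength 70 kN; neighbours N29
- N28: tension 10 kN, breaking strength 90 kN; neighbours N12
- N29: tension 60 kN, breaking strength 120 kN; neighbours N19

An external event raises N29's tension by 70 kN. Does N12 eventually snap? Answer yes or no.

Round 1 — N29 at 130 > 120. N29 snaps.
  N29 sheds 130 kN to N19: 130 each.
    N19: 50+130 = 180 > 70
Round 2 — N19 snaps.
  N19 sheds 180 kN: no online neighbours, lost.
No further breaks.

no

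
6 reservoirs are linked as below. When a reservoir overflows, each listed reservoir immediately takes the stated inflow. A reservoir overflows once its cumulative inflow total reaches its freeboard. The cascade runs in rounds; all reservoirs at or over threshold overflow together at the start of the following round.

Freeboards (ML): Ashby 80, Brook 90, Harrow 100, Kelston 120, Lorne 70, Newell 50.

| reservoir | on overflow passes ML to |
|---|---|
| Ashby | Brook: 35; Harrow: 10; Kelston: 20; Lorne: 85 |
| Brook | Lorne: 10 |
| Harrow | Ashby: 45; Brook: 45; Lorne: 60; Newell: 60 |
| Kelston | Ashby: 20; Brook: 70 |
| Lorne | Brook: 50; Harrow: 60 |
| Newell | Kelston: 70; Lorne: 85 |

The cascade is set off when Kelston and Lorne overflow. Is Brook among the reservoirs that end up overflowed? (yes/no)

Round 1 — Kelston, Lorne overflow (initial).
  Ashby: +20 → 20 < 80
  Brook: +70+50 → 120 ≥ 90
  Harrow: +60 → 60 < 100
Round 2 — Brook overflows.
No further overflows.

yes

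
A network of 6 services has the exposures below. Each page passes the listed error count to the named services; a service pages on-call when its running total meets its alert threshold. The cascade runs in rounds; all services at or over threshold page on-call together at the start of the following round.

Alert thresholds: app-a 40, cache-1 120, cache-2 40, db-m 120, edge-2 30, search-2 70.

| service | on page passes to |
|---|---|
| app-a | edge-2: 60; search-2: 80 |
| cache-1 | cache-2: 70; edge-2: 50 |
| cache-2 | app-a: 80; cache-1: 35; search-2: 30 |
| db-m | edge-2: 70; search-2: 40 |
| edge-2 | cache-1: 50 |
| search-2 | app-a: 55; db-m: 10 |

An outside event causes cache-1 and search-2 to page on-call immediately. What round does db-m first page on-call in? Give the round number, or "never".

Round 1 — cache-1, search-2 page on-call (initial).
  app-a: +55 → 55 ≥ 40
  cache-2: +70 → 70 ≥ 40
  db-m: +10 → 10 < 120
  edge-2: +50 → 50 ≥ 30
Round 2 — app-a, cache-2, edge-2 page on-call.
No further pages.

never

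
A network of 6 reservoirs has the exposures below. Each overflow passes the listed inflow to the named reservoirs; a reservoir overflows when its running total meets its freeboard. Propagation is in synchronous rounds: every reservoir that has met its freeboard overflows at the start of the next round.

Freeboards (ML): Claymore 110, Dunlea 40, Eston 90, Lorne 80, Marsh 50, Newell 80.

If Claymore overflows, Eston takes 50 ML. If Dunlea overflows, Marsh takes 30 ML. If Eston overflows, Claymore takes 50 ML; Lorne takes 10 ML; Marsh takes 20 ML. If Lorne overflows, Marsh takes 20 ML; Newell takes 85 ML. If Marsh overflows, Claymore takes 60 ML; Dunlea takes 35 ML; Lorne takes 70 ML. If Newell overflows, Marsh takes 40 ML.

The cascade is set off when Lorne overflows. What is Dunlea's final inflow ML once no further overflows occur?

Round 1 — Lorne overflows (initial).
  Marsh: +20 → 20 < 50
  Newell: +85 → 85 ≥ 80
Round 2 — Newell overflows.
  Marsh: +40 → 60 ≥ 50
Round 3 — Marsh overflows.
  Claymore: +60 → 60 < 110
  Dunlea: +35 → 35 < 40
No further overflows.

35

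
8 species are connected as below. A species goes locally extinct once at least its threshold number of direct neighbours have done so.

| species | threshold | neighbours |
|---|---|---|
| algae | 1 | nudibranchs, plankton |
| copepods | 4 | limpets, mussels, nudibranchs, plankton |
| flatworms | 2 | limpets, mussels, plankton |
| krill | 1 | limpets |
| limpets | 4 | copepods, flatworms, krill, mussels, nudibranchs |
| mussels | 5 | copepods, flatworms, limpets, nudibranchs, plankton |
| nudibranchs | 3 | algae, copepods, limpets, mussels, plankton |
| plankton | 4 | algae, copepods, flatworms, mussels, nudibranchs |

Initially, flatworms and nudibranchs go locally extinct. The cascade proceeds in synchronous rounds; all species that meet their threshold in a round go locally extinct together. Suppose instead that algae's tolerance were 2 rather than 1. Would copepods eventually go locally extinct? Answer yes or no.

With algae's tolerance at 2:
Round 1 — flatworms, nudibranchs go locally extinct (initial).
Round 2 — no new extinctions; cascade stops.

no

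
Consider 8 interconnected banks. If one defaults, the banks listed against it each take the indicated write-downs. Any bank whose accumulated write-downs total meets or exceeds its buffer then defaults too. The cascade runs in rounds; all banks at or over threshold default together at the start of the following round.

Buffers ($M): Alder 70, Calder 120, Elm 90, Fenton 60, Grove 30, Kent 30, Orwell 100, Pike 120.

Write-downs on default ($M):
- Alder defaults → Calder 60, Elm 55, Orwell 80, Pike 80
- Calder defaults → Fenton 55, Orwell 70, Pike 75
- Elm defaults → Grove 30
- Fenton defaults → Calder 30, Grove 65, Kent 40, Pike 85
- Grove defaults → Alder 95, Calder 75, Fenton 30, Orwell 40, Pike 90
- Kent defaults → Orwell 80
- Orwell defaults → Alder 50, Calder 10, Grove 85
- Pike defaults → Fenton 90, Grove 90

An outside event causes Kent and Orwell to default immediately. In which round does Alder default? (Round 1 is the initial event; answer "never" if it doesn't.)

Round 1 — Kent, Orwell default (initial).
  Alder: +50 → 50 < 70
  Calder: +10 → 10 < 120
  Grove: +85 → 85 ≥ 30
Round 2 — Grove defaults.
  Alder: +95 → 145 ≥ 70
  Calder: +75 → 85 < 120
  Fenton: +30 → 30 < 60
  Pike: +90 → 90 < 120
Round 3 — Alder defaults.
  Calder: +60 → 145 ≥ 120
  Elm: +55 → 55 < 90
  Pike: +80 → 170 ≥ 120
Round 4 — Calder, Pike default.
  Fenton: +55+90 → 175 ≥ 60
Round 5 — Fenton defaults.
No further defaults.

3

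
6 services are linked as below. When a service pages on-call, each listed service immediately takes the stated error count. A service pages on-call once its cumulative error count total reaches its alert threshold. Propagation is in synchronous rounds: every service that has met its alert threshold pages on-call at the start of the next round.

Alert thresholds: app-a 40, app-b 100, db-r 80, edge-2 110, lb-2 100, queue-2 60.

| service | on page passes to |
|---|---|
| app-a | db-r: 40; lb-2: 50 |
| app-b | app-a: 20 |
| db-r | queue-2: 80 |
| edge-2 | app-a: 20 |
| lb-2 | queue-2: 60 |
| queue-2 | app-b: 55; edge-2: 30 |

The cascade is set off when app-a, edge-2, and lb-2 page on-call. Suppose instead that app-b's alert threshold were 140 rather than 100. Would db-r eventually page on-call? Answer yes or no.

With app-b's alert threshold at 140:
Round 1 — app-a, edge-2, lb-2 page on-call (initial).
  db-r: +40 → 40 < 80
  queue-2: +60 → 60 ≥ 60
Round 2 — queue-2 pages on-call.
  app-b: +55 → 55 < 140
No further pages.

no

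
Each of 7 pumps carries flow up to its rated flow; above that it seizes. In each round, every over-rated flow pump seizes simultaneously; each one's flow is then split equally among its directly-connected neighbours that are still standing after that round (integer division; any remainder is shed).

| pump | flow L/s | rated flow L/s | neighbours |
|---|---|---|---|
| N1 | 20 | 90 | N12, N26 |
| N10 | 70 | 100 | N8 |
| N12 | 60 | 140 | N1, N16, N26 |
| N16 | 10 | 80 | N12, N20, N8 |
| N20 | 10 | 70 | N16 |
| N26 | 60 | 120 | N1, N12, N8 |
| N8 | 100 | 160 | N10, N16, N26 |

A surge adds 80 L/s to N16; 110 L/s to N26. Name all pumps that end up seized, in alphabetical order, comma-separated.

N1, N10, N12, N16, N26, N8

Round 1 — N16 at 90 > 80; N26 at 170 > 120. N16, N26 seize.
  N16 sheds 90 L/s to N12, N20, N8: 30 each.
    N12: 60+30 = 90 ≤ 140
    N20: 10+30 = 40 ≤ 70
    N8: 100+30 = 130 ≤ 160
  N26 sheds 170 L/s to N1, N12, N8: 56 each (2 lost).
    N1: 20+56 = 76 ≤ 90
    N12: 90+56 = 146 > 140
    N8: 130+56 = 186 > 160
Round 2 — N12, N8 seize.
  N12 sheds 146 L/s to N1: 146 each.
    N1: 76+146 = 222 > 90
  N8 sheds 186 L/s to N10: 186 each.
    N10: 70+186 = 256 > 100
Round 3 — N1, N10 seize.
  N1 sheds 222 L/s: no online neighbours, lost.
  N10 sheds 256 L/s: no online neighbours, lost.
No further seizures.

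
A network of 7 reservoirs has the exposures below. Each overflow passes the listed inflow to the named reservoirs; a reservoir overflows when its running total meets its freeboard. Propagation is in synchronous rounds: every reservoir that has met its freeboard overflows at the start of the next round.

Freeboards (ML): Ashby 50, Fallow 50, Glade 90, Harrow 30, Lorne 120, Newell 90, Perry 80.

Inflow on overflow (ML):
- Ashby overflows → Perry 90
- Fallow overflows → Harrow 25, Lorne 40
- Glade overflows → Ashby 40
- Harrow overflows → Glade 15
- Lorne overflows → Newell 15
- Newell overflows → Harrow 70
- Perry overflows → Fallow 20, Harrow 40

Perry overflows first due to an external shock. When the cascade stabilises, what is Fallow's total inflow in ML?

20

Round 1 — Perry overflows (initial).
  Fallow: +20 → 20 < 50
  Harrow: +40 → 40 ≥ 30
Round 2 — Harrow overflows.
  Glade: +15 → 15 < 90
No further overflows.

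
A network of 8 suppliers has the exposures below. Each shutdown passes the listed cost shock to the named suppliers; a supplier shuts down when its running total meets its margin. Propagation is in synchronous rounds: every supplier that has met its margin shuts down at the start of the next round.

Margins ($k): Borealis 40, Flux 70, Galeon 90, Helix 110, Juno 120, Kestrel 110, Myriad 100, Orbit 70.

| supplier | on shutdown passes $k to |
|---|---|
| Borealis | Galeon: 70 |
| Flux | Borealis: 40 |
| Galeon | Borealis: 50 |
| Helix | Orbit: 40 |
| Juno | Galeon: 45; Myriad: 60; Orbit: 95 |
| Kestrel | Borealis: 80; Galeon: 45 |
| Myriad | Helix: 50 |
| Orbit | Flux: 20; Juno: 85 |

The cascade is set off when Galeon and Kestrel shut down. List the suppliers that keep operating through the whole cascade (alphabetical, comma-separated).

Round 1 — Galeon, Kestrel shut down (initial).
  Borealis: +50+80 → 130 ≥ 40
Round 2 — Borealis shuts down.
No further shutdowns.

Flux, Helix, Juno, Myriad, Orbit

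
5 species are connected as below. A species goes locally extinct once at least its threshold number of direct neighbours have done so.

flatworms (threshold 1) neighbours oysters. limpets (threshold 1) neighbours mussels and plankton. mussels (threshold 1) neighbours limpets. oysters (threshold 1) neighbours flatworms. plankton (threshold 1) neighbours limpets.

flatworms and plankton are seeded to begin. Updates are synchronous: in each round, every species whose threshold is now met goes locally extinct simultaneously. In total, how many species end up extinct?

5

Round 1 — flatworms, plankton go locally extinct (initial).
Round 2 — checking thresholds:
  limpets: 1 of 2 neighbours ≥ 1, goes locally extinct.
  oysters: 1 of 1 neighbours ≥ 1, goes locally extinct.
Round 3 — checking thresholds:
  mussels: 1 of 1 neighbours ≥ 1, goes locally extinct.
Round 4 — no new extinctions; cascade stops.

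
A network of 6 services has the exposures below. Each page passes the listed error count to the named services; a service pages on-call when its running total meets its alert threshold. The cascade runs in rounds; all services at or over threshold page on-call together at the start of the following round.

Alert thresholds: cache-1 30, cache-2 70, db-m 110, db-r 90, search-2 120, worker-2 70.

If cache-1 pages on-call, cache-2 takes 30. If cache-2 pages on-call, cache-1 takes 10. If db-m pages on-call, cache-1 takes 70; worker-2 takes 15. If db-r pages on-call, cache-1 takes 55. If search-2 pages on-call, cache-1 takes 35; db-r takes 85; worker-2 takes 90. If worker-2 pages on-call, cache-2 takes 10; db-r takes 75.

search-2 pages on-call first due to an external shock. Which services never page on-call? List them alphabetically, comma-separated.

Round 1 — search-2 pages on-call (initial).
  cache-1: +35 → 35 ≥ 30
  db-r: +85 → 85 < 90
  worker-2: +90 → 90 ≥ 70
Round 2 — cache-1, worker-2 page on-call.
  cache-2: +30+10 → 40 < 70
  db-r: +75 → 160 ≥ 90
Round 3 — db-r pages on-call.
No further pages.

cache-2, db-m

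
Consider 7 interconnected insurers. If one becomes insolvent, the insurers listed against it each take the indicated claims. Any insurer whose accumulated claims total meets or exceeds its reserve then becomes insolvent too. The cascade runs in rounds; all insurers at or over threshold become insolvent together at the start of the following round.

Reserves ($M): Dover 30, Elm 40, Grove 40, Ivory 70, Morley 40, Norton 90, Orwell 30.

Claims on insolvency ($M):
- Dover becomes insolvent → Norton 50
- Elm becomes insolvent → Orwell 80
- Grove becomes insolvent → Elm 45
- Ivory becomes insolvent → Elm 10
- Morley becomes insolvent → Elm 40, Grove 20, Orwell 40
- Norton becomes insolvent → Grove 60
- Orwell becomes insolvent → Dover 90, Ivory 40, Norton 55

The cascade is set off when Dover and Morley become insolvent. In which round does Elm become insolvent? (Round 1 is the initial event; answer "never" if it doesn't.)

Round 1 — Dover, Morley become insolvent (initial).
  Elm: +40 → 40 ≥ 40
  Grove: +20 → 20 < 40
  Norton: +50 → 50 < 90
  Orwell: +40 → 40 ≥ 30
Round 2 — Elm, Orwell become insolvent.
  Ivory: +40 → 40 < 70
  Norton: +55 → 105 ≥ 90
Round 3 — Norton becomes insolvent.
  Grove: +60 → 80 ≥ 40
Round 4 — Grove becomes insolvent.
No further insolvencies.

2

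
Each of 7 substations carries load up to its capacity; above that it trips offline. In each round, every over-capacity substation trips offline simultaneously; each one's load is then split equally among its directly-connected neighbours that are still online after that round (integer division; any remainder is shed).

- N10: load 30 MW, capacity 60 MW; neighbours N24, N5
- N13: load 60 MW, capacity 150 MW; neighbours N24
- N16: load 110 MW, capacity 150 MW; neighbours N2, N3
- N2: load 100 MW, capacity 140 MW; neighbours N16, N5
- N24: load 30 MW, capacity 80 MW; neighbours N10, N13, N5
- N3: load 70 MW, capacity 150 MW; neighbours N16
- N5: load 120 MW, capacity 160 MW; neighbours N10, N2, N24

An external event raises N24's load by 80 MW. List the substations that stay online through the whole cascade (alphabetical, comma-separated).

N13

Round 1 — N24 at 110 > 80. N24 trips offline.
  N24 sheds 110 MW to N10, N13, N5: 36 each (2 lost).
    N10: 30+36 = 66 > 60
    N13: 60+36 = 96 ≤ 150
    N5: 120+36 = 156 ≤ 160
Round 2 — N10 trips offline.
  N10 sheds 66 MW to N5: 66 each.
    N5: 156+66 = 222 > 160
Round 3 — N5 trips offline.
  N5 sheds 222 MW to N2: 222 each.
    N2: 100+222 = 322 > 140
Round 4 — N2 trips offline.
  N2 sheds 322 MW to N16: 322 each.
    N16: 110+322 = 432 > 150
Round 5 — N16 trips offline.
  N16 sheds 432 MW to N3: 432 each.
    N3: 70+432 = 502 > 150
Round 6 — N3 trips offline.
  N3 sheds 502 MW: no online neighbours, lost.
No further trips.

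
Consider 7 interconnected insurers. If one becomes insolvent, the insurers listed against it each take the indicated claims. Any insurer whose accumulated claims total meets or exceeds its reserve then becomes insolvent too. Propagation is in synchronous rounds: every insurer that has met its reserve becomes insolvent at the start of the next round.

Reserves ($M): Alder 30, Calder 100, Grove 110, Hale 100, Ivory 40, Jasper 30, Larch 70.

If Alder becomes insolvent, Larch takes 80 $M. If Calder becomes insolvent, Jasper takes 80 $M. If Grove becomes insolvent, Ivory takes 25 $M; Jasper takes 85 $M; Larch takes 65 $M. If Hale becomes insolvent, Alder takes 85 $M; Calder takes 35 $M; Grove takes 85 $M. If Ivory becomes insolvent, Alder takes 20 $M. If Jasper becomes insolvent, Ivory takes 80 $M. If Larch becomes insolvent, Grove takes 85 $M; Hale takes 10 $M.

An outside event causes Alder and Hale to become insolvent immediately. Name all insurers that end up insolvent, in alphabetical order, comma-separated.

Round 1 — Alder, Hale become insolvent (initial).
  Calder: +35 → 35 < 100
  Grove: +85 → 85 < 110
  Larch: +80 → 80 ≥ 70
Round 2 — Larch becomes insolvent.
  Grove: +85 → 170 ≥ 110
Round 3 — Grove becomes insolvent.
  Ivory: +25 → 25 < 40
  Jasper: +85 → 85 ≥ 30
Round 4 — Jasper becomes insolvent.
  Ivory: +80 → 105 ≥ 40
Round 5 — Ivory becomes insolvent.
No further insolvencies.

Alder, Grove, Hale, Ivory, Jasper, Larch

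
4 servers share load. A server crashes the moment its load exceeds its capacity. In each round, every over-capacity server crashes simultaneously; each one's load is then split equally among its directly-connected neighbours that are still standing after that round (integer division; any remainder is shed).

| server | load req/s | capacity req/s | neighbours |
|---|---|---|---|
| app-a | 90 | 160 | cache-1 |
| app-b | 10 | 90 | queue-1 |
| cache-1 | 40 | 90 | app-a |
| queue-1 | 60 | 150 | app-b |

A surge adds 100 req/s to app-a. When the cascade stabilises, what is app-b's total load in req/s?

Round 1 — app-a at 190 > 160. app-a crashes.
  app-a sheds 190 req/s to cache-1: 190 each.
    cache-1: 40+190 = 230 > 90
Round 2 — cache-1 crashes.
  cache-1 sheds 230 req/s: no online neighbours, lost.
No further crashes.

10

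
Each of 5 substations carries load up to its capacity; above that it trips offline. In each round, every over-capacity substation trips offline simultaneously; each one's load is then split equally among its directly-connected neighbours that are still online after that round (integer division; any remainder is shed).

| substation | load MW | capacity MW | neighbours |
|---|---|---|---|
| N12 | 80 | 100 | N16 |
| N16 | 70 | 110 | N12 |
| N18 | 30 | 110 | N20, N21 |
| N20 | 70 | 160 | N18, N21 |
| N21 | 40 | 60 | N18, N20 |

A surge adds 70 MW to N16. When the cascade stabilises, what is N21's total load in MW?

40

Round 1 — N16 at 140 > 110. N16 trips offline.
  N16 sheds 140 MW to N12: 140 each.
    N12: 80+140 = 220 > 100
Round 2 — N12 trips offline.
  N12 sheds 220 MW: no online neighbours, lost.
No further trips.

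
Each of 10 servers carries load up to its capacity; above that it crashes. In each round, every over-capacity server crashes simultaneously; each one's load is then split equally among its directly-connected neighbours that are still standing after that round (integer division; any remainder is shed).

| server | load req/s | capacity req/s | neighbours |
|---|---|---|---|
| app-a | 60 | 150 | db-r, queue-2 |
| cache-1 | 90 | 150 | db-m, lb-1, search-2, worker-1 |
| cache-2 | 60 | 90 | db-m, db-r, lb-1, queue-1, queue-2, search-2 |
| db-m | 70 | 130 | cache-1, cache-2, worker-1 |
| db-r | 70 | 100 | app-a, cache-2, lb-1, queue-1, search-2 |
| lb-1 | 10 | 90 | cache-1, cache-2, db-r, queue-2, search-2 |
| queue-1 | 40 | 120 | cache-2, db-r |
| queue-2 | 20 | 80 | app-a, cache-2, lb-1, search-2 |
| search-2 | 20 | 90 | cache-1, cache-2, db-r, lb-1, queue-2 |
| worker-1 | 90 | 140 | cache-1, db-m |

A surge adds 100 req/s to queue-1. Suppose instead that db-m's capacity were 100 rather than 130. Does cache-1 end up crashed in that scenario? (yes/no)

With db-m's capacity at 100:
Round 1 — queue-1 at 140 > 120. queue-1 crashes.
  queue-1 sheds 140 req/s to cache-2, db-r: 70 each.
    cache-2: 60+70 = 130 > 90
    db-r: 70+70 = 140 > 100
Round 2 — cache-2, db-r crash.
  cache-2 sheds 130 req/s to db-m, lb-1, queue-2, search-2: 32 each (2 lost).
    db-m: 70+32 = 102 > 100
    lb-1: 10+32 = 42 ≤ 90
    queue-2: 20+32 = 52 ≤ 80
    search-2: 20+32 = 52 ≤ 90
  db-r sheds 140 req/s to app-a, lb-1, search-2: 46 each (2 lost).
    app-a: 60+46 = 106 ≤ 150
    lb-1: 42+46 = 88 ≤ 90
    search-2: 52+46 = 98 > 90
Round 3 — db-m, search-2 crash.
  db-m sheds 102 req/s to cache-1, worker-1: 51 each.
    cache-1: 90+51 = 141 ≤ 150
    worker-1: 90+51 = 141 > 140
  search-2 sheds 98 req/s to cache-1, lb-1, queue-2: 32 each (2 lost).
    cache-1: 141+32 = 173 > 150
    lb-1: 88+32 = 120 > 90
    queue-2: 52+32 = 84 > 80
Round 4 — cache-1, lb-1, queue-2, worker-1 crash.
  cache-1 sheds 173 req/s: no online neighbours, lost.
  lb-1 sheds 120 req/s: no online neighbours, lost.
  queue-2 sheds 84 req/s to app-a: 84 each.
    app-a: 106+84 = 190 > 150
  worker-1 sheds 141 req/s: no online neighbours, lost.
Round 5 — app-a crashes.
  app-a sheds 190 req/s: no online neighbours, lost.
No further crashes.

yes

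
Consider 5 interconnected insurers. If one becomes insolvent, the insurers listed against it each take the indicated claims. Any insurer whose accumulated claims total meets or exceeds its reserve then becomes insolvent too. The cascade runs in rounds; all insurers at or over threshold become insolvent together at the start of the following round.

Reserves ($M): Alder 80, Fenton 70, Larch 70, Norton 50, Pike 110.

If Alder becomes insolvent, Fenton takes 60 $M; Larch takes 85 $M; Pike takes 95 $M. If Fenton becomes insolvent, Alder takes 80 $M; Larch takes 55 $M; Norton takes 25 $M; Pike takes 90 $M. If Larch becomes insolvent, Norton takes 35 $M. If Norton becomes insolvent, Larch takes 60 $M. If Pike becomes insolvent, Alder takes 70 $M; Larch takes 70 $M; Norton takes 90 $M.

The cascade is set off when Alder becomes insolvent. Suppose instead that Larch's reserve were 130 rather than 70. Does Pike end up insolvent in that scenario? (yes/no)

With Larch's reserve at 130:
Round 1 — Alder becomes insolvent (initial).
  Fenton: +60 → 60 < 70
  Larch: +85 → 85 < 130
  Pike: +95 → 95 < 110
No further insolvencies.

no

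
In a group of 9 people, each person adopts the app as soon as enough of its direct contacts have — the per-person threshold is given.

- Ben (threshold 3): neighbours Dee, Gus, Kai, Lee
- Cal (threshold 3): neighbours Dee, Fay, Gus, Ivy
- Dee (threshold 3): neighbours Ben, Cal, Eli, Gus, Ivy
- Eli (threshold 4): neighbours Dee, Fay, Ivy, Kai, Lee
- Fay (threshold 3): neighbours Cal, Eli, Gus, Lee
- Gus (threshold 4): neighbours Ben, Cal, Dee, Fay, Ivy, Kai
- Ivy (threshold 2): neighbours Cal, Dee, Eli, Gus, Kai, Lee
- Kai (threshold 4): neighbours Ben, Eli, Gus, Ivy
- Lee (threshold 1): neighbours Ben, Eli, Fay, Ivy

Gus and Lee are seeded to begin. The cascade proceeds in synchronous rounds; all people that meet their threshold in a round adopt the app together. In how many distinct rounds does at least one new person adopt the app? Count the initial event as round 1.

2

Round 1 — Gus, Lee adopt the app (initial).
Round 2 — checking thresholds:
  Ben: 2 of 4 neighbours < 3, not yet.
  Cal: 1 of 4 neighbours < 3, not yet.
  Dee: 1 of 5 neighbours < 3, not yet.
  Eli: 1 of 5 neighbours < 4, not yet.
  Fay: 2 of 4 neighbours < 3, not yet.
  Ivy: 2 of 6 neighbours ≥ 2, adopts the app.
  Kai: 1 of 4 neighbours < 4, not yet.
Round 3 — no new adoptions; cascade stops.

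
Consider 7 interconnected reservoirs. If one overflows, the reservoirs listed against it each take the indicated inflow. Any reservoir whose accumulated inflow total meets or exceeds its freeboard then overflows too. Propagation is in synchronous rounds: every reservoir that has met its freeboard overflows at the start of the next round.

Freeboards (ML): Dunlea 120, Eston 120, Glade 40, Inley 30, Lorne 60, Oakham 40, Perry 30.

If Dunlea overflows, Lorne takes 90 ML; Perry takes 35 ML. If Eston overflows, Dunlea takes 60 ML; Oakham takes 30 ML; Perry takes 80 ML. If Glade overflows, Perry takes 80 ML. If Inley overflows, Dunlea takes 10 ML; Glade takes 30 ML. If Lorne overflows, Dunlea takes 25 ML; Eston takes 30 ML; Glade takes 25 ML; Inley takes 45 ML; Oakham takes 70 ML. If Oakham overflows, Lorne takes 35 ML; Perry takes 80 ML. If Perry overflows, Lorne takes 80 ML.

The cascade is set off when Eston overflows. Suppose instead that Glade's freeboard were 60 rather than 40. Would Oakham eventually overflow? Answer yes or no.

With Glade's freeboard at 60:
Round 1 — Eston overflows (initial).
  Dunlea: +60 → 60 < 120
  Oakham: +30 → 30 < 40
  Perry: +80 → 80 ≥ 30
Round 2 — Perry overflows.
  Lorne: +80 → 80 ≥ 60
Round 3 — Lorne overflows.
  Dunlea: +25 → 85 < 120
  Glade: +25 → 25 < 60
  Inley: +45 → 45 ≥ 30
  Oakham: +70 → 100 ≥ 40
Round 4 — Inley, Oakham overflow.
  Dunlea: +10 → 95 < 120
  Glade: +30 → 55 < 60
No further overflows.

yes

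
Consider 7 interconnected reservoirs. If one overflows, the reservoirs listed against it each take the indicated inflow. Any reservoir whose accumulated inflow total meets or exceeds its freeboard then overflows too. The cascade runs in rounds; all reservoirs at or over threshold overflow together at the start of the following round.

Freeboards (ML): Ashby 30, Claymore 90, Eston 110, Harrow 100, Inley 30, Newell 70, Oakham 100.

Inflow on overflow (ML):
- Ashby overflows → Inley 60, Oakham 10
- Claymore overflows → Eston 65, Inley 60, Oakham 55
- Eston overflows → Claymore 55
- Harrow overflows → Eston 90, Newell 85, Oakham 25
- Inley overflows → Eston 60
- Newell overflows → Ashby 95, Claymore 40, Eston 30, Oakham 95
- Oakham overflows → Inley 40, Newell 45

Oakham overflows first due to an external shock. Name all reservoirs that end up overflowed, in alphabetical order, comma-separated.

Inley, Oakham

Round 1 — Oakham overflows (initial).
  Inley: +40 → 40 ≥ 30
  Newell: +45 → 45 < 70
Round 2 — Inley overflows.
  Eston: +60 → 60 < 110
No further overflows.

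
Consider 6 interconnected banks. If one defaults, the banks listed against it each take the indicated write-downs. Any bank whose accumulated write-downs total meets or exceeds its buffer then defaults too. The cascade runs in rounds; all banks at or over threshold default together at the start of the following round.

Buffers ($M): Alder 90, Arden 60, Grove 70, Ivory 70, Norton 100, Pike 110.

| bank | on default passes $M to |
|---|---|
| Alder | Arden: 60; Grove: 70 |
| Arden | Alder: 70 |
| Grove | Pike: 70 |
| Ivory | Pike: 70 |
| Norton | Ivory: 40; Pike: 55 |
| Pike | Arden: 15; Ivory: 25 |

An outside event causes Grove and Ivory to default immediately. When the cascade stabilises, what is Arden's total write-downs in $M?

15

Round 1 — Grove, Ivory default (initial).
  Pike: +70+70 → 140 ≥ 110
Round 2 — Pike defaults.
  Arden: +15 → 15 < 60
No further defaults.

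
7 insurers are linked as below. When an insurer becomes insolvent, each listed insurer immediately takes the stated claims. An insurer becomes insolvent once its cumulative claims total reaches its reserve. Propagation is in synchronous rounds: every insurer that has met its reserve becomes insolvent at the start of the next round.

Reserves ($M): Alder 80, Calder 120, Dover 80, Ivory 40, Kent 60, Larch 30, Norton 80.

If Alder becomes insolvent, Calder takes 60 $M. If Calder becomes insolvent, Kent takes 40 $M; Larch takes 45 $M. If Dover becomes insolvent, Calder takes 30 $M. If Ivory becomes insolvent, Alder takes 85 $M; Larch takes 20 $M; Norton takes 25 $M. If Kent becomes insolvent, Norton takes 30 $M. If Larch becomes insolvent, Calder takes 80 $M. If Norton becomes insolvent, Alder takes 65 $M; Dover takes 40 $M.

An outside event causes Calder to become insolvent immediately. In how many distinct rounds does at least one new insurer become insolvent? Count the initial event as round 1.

2

Round 1 — Calder becomes insolvent (initial).
  Kent: +40 → 40 < 60
  Larch: +45 → 45 ≥ 30
Round 2 — Larch becomes insolvent.
No further insolvencies.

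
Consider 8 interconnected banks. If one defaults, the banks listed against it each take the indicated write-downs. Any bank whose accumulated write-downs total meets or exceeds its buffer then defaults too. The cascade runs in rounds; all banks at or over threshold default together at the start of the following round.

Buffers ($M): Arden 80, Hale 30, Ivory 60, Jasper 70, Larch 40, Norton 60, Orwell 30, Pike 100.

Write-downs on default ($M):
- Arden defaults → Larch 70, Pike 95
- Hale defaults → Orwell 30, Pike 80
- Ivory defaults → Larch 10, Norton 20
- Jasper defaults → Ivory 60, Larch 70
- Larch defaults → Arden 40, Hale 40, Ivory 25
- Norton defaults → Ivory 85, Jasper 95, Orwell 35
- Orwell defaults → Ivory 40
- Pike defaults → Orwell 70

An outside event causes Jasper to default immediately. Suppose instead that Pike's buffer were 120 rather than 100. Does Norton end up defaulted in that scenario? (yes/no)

no

With Pike's buffer at 120:
Round 1 — Jasper defaults (initial).
  Ivory: +60 → 60 ≥ 60
  Larch: +70 → 70 ≥ 40
Round 2 — Ivory, Larch default.
  Arden: +40 → 40 < 80
  Hale: +40 → 40 ≥ 30
  Norton: +20 → 20 < 60
Round 3 — Hale defaults.
  Orwell: +30 → 30 ≥ 30
  Pike: +80 → 80 < 120
Round 4 — Orwell defaults.
No further defaults.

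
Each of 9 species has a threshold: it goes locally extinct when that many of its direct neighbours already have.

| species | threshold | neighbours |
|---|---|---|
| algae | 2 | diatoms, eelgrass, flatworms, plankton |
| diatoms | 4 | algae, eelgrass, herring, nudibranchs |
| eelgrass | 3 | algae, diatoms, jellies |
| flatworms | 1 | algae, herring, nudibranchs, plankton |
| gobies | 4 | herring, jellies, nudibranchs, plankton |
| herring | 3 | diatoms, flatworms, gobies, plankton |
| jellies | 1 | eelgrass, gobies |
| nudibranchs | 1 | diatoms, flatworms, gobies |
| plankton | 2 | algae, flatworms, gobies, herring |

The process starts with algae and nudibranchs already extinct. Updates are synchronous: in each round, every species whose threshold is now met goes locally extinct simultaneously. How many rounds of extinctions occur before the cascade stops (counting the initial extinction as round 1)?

Round 1 — algae, nudibranchs go locally extinct (initial).
Round 2 — checking thresholds:
  diatoms: 2 of 4 neighbours < 4, not yet.
  eelgrass: 1 of 3 neighbours < 3, not yet.
  flatworms: 2 of 4 neighbours ≥ 1, goes locally extinct.
  gobies: 1 of 4 neighbours < 4, not yet.
  plankton: 1 of 4 neighbours < 2, not yet.
Round 3 — checking thresholds:
  diatoms: 2 of 4 neighbours < 4, not yet.
  eelgrass: 1 of 3 neighbours < 3, not yet.
  gobies: 1 of 4 neighbours < 4, not yet.
  herring: 1 of 4 neighbours < 3, not yet.
  plankton: 2 of 4 neighbours ≥ 2, goes locally extinct.
Round 4 — no new extinctions; cascade stops.

3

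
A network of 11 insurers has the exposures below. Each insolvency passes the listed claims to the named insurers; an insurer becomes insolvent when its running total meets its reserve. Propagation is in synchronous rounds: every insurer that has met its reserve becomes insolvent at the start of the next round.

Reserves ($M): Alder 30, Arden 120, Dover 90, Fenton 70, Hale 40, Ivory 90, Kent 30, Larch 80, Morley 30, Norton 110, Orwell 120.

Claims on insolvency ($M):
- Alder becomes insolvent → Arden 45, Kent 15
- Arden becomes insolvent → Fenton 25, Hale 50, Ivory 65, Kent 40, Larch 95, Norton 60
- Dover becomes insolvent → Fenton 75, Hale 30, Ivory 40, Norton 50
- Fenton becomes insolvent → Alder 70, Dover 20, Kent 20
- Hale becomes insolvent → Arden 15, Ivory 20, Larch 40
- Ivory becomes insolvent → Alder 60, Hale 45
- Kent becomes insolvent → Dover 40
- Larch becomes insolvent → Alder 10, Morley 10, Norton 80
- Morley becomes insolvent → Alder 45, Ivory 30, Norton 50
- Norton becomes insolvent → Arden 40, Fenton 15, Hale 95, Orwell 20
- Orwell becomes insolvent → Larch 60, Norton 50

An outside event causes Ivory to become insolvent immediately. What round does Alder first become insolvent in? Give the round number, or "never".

2

Round 1 — Ivory becomes insolvent (initial).
  Alder: +60 → 60 ≥ 30
  Hale: +45 → 45 ≥ 40
Round 2 — Alder, Hale become insolvent.
  Arden: +45+15 → 60 < 120
  Kent: +15 → 15 < 30
  Larch: +40 → 40 < 80
No further insolvencies.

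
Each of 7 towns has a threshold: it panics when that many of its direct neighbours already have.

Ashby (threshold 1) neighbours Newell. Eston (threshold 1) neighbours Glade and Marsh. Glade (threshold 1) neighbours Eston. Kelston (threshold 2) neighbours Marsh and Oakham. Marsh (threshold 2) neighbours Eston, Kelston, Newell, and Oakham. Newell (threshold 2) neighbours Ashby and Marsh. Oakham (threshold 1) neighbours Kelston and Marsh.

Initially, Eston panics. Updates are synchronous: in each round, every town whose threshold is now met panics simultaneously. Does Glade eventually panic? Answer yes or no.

yes

Round 1 — Eston panics (initial).
Round 2 — checking thresholds:
  Glade: 1 of 1 neighbours ≥ 1, panics.
  Marsh: 1 of 4 neighbours < 2, holds.
Round 3 — no new panics; cascade stops.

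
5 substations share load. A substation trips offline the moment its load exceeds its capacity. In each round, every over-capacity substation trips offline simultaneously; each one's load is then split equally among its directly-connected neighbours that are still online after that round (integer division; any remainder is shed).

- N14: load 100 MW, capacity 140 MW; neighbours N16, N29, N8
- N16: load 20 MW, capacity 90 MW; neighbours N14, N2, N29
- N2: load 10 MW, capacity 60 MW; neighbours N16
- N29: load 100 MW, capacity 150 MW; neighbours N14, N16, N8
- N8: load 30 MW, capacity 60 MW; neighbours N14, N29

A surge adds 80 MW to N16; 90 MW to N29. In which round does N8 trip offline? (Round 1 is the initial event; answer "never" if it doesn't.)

Round 1 — N16 at 100 > 90; N29 at 190 > 150. N16, N29 trip offline.
  N16 sheds 100 MW to N14, N2: 50 each.
    N14: 100+50 = 150 > 140
    N2: 10+50 = 60 ≤ 60
  N29 sheds 190 MW to N14, N8: 95 each.
    N14: 150+95 = 245 > 140
    N8: 30+95 = 125 > 60
Round 2 — N14, N8 trip offline.
  N14 sheds 245 MW: no online neighbours, lost.
  N8 sheds 125 MW: no online neighbours, lost.
No further trips.

2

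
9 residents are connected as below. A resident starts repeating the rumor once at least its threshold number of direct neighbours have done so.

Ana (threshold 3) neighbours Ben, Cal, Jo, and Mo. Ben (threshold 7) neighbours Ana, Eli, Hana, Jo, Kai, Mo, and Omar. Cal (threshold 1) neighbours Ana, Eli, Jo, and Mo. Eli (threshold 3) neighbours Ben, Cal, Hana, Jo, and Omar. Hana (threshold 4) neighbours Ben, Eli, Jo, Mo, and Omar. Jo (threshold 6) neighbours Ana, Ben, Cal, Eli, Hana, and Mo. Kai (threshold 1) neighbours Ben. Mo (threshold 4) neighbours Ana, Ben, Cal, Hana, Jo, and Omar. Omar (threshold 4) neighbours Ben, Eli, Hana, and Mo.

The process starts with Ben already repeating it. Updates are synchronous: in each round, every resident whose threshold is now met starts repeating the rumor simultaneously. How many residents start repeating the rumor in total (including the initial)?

2

Round 1 — Ben starts repeating the rumor (initial).
Round 2 — checking thresholds:
  Ana: 1 of 4 neighbours < 3, not yet.
  Eli: 1 of 5 neighbours < 3, not yet.
  Hana: 1 of 5 neighbours < 4, not yet.
  Jo: 1 of 6 neighbours < 6, not yet.
  Kai: 1 of 1 neighbours ≥ 1, starts repeating the rumor.
  Mo: 1 of 6 neighbours < 4, not yet.
  Omar: 1 of 4 neighbours < 4, not yet.
Round 3 — no new spreads; cascade stops.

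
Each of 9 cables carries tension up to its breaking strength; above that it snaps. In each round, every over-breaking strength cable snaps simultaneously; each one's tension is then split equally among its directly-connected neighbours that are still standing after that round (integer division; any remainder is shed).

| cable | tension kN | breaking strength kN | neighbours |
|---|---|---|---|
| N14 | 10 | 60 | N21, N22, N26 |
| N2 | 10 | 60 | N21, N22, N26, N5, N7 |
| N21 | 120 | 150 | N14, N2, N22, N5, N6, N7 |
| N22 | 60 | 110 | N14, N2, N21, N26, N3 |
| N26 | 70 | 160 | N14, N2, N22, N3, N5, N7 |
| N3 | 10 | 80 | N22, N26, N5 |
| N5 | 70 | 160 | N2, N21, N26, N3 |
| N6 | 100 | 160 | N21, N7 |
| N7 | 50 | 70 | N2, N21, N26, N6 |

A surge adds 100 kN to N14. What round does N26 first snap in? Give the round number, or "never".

4

Round 1 — N14 at 110 > 60. N14 snaps.
  N14 sheds 110 kN to N21, N22, N26: 36 each (2 lost).
    N21: 120+36 = 156 > 150
    N22: 60+36 = 96 ≤ 110
    N26: 70+36 = 106 ≤ 160
Round 2 — N21 snaps.
  N21 sheds 156 kN to N2, N22, N5, N6, N7: 31 each (1 lost).
    N2: 10+31 = 41 ≤ 60
    N22: 96+31 = 127 > 110
    N5: 70+31 = 101 ≤ 160
    N6: 100+31 = 131 ≤ 160
    N7: 50+31 = 81 > 70
Round 3 — N22, N7 snap.
  N22 sheds 127 kN to N2, N26, N3: 42 each (1 lost).
    N2: 41+42 = 83 > 60
    N26: 106+42 = 148 ≤ 160
    N3: 10+42 = 52 ≤ 80
  N7 sheds 81 kN to N2, N26, N6: 27 each.
    N2: 83+27 = 110 > 60
    N26: 148+27 = 175 > 160
    N6: 131+27 = 158 ≤ 160
Round 4 — N2, N26 snap.
  N2 sheds 110 kN to N5: 110 each.
    N5: 101+110 = 211 > 160
  N26 sheds 175 kN to N3, N5: 87 each (1 lost).
    N3: 52+87 = 139 > 80
    N5: 211+87 = 298 > 160
Round 5 — N3, N5 snap.
  N3 sheds 139 kN: no online neighbours, lost.
  N5 sheds 298 kN: no online neighbours, lost.
No further breaks.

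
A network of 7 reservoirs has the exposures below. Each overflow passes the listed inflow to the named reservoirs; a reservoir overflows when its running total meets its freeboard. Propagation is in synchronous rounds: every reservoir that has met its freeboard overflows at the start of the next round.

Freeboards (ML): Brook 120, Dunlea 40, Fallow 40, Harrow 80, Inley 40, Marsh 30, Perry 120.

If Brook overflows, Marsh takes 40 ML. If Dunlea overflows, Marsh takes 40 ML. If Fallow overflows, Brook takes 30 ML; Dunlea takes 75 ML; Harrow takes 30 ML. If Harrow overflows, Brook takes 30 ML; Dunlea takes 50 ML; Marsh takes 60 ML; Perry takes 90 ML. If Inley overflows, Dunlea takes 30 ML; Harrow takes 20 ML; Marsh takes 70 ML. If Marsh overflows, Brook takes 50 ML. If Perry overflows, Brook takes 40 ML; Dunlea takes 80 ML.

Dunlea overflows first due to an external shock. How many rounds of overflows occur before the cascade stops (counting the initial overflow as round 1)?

Round 1 — Dunlea overflows (initial).
  Marsh: +40 → 40 ≥ 30
Round 2 — Marsh overflows.
  Brook: +50 → 50 < 120
No further overflows.

2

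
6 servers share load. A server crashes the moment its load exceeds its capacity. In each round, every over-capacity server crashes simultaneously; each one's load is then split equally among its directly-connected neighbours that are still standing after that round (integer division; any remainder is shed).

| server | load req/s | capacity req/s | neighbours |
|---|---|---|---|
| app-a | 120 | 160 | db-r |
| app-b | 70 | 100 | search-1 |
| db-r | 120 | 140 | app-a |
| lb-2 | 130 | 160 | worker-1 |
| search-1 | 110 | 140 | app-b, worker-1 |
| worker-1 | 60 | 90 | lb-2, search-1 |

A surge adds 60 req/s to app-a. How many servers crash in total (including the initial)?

Round 1 — app-a at 180 > 160. app-a crashes.
  app-a sheds 180 req/s to db-r: 180 each.
    db-r: 120+180 = 300 > 140
Round 2 — db-r crashes.
  db-r sheds 300 req/s: no online neighbours, lost.
No further crashes.

2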